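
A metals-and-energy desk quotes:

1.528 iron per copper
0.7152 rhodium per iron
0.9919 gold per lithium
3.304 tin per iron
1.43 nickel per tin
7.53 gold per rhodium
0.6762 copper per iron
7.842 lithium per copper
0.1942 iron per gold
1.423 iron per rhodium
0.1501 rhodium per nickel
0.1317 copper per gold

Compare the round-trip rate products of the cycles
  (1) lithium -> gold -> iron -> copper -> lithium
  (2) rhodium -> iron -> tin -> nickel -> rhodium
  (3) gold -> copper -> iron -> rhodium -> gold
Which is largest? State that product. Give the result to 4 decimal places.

(1) 0.9919 × 0.1942 × 0.6762 × 7.842 = 1.02145
(2) 1.423 × 3.304 × 1.43 × 0.1501 = 1.00916
(3) 0.1317 × 1.528 × 0.7152 × 7.53 = 1.08376
Highest is cycle (3) at 1.0838 (>1, arbitrage).

1.0838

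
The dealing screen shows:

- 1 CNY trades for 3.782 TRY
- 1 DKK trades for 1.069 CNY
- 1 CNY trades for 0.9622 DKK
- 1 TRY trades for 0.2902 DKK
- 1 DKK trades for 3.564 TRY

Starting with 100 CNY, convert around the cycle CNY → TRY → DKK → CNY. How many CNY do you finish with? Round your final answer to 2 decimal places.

117.33

100 CNY × 3.782 = 378.2 TRY
378.2 TRY × 0.2902 = 109.75364 DKK
109.75364 DKK × 1.069 = 117.32664116 CNY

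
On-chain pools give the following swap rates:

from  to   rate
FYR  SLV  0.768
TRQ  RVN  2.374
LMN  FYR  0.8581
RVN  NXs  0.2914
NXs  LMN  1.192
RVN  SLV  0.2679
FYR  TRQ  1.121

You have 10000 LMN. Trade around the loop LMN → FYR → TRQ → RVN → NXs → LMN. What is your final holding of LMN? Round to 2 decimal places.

10000 LMN × 0.8581 = 8581 FYR
8581 FYR × 1.121 = 9619.301 TRQ
9619.301 TRQ × 2.374 = 22836.220574 RVN
22836.220574 RVN × 0.2914 = 6654.4746752636 NXs
6654.4746752636 NXs × 1.192 = 7932.1338129142112 LMN

7932.13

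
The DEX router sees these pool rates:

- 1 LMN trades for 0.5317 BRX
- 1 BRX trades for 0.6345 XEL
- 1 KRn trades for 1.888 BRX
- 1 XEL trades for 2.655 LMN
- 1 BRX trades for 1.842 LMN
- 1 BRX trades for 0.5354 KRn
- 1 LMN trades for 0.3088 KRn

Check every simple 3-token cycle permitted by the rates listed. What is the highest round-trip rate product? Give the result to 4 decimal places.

1.0739

KRn→BRX→LMN→KRn: 1.888 × 1.842 × 0.3088 = 1.07391
XEL→LMN→BRX→XEL: 2.655 × 0.5317 × 0.6345 = 0.89570
Maximum is KRn→BRX→LMN→KRn at 1.0739; arbitrage exists.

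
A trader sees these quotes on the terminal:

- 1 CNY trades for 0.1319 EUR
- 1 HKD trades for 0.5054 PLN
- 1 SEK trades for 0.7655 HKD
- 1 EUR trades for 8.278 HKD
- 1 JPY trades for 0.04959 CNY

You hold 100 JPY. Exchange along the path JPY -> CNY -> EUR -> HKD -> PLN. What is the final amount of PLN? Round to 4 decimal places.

100 JPY × 0.04959 = 4.959 CNY
4.959 CNY × 0.1319 = 0.6540921 EUR
0.6540921 EUR × 8.278 = 5.4145744038 HKD
5.4145744038 HKD × 0.5054 = 2.73652590368052 PLN

2.7365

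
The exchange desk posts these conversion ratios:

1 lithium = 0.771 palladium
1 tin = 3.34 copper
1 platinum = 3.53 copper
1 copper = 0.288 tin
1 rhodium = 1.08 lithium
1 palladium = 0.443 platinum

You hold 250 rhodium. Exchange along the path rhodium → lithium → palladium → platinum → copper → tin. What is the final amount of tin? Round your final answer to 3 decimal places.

93.754

250 rhodium × 1.08 = 270 lithium
270 lithium × 0.771 = 208.17 palladium
208.17 palladium × 0.443 = 92.21931 platinum
92.21931 platinum × 3.53 = 325.5341643 copper
325.5341643 copper × 0.288 = 93.7538393184 tin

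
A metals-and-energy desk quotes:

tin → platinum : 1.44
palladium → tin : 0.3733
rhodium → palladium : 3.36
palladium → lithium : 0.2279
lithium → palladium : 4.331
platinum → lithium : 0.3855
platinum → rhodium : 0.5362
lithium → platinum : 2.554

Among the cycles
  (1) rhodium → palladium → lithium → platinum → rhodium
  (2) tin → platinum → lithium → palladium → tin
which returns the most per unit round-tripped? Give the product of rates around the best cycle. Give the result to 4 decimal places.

1.0487

(1) 3.36 × 0.2279 × 2.554 × 0.5362 = 1.04865
(2) 1.44 × 0.3855 × 4.331 × 0.3733 = 0.89750
Highest is cycle (1) at 1.0487 (>1, arbitrage).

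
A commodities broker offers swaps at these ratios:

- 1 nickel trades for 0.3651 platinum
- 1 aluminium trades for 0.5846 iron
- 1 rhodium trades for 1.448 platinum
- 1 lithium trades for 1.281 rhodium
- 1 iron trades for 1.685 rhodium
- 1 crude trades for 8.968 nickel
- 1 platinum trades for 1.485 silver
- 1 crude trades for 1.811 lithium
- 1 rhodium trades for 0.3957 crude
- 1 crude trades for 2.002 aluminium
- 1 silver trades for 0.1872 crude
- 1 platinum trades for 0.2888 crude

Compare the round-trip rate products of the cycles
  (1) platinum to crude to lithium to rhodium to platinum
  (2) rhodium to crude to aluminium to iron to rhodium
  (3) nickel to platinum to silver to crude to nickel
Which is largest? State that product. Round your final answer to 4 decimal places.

(1) 0.2888 × 1.811 × 1.281 × 1.448 = 0.97014
(2) 0.3957 × 2.002 × 0.5846 × 1.685 = 0.78035
(3) 0.3651 × 1.485 × 0.1872 × 8.968 = 0.91021
Highest is cycle (1) at 0.9701 (≤1, no arbitrage).

0.9701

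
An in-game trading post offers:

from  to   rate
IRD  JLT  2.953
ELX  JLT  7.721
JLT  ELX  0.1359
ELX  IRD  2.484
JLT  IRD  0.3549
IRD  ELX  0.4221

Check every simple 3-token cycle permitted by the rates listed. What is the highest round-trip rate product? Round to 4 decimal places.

1.1566

IRD→ELX→JLT→IRD: 0.4221 × 7.721 × 0.3549 = 1.15663
IRD→JLT→ELX→IRD: 2.953 × 0.1359 × 2.484 = 0.99686
Maximum is IRD→ELX→JLT→IRD at 1.1566; arbitrage exists.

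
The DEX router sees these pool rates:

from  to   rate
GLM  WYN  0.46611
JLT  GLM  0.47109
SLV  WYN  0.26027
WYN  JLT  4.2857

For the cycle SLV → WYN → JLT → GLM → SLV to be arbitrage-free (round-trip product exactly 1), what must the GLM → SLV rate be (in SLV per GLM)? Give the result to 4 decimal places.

Known legs of the cycle: 0.26027 × 4.2857 × 0.47109 = 0.52547222399151
For no arbitrage the full-cycle product must be 1, so the missing rate is 1 / 0.52547222399151 ≈ 1.903050.

1.9031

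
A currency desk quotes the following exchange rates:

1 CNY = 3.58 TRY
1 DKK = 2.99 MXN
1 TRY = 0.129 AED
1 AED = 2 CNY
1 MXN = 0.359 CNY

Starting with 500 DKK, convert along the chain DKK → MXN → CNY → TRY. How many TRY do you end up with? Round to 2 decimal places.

500 DKK × 2.99 = 1495 MXN
1495 MXN × 0.359 = 536.705 CNY
536.705 CNY × 3.58 = 1921.4039 TRY

1921.40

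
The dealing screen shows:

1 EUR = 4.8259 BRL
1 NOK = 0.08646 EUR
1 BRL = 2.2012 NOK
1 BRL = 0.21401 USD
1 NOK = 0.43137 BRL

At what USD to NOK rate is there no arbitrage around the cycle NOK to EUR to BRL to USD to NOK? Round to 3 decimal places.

Known legs of the cycle: 0.08646 × 4.8259 × 0.21401 = 0.08929509766914
For no arbitrage the full-cycle product must be 1, so the missing rate is 1 / 0.08929509766914 ≈ 11.19882.

11.199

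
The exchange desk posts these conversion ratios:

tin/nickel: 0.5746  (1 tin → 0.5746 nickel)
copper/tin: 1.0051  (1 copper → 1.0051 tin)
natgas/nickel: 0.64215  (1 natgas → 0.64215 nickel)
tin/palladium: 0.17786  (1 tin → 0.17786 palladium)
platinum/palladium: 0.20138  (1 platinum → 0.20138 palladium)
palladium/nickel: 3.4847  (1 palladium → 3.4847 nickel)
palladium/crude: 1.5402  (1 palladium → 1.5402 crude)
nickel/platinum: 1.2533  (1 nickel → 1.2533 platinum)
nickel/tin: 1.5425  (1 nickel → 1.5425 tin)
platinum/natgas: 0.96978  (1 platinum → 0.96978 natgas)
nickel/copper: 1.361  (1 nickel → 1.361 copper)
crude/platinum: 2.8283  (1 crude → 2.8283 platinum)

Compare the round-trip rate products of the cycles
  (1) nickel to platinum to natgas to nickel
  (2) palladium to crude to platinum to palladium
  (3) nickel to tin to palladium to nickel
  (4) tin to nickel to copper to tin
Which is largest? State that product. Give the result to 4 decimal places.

(1) 1.2533 × 0.96978 × 0.64215 = 0.78049
(2) 1.5402 × 2.8283 × 0.20138 = 0.87724
(3) 1.5425 × 0.17786 × 3.4847 = 0.95602
(4) 0.5746 × 1.361 × 1.0051 = 0.78602
Highest is cycle (3) at 0.9560 (≤1, no arbitrage).

0.9560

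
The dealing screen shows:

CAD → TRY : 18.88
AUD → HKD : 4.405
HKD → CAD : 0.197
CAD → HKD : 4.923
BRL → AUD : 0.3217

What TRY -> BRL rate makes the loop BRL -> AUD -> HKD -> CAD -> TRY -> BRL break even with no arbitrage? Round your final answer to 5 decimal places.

0.18973

Known legs of the cycle: 0.3217 × 4.405 × 0.197 × 18.88 = 5.27066228336
For no arbitrage the full-cycle product must be 1, so the missing rate is 1 / 5.27066228336 ≈ 0.1897295.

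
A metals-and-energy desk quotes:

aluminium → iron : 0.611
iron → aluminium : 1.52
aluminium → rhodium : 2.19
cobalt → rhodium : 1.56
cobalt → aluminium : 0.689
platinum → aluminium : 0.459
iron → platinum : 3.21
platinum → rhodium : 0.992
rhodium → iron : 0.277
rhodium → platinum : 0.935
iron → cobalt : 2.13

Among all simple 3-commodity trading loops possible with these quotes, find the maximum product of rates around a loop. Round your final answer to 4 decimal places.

0.9399

rhodium→platinum→aluminium→rhodium: 0.935 × 0.459 × 2.19 = 0.93987
rhodium→iron→aluminium→rhodium: 0.277 × 1.52 × 2.19 = 0.92208
rhodium→iron→cobalt→rhodium: 0.277 × 2.13 × 1.56 = 0.92042
aluminium→iron→platinum→aluminium: 0.611 × 3.21 × 0.459 = 0.90024
aluminium→iron→cobalt→aluminium: 0.611 × 2.13 × 0.689 = 0.89669
rhodium→iron→platinum→rhodium: 0.277 × 3.21 × 0.992 = 0.88206
Maximum is rhodium→platinum→aluminium→rhodium at 0.9399; no arbitrage — every cycle loses value.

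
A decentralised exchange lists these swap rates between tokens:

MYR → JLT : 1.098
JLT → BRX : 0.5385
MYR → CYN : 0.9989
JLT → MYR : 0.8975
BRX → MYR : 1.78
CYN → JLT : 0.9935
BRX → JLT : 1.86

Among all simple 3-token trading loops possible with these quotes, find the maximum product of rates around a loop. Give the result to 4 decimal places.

MYR→JLT→BRX→MYR: 1.098 × 0.5385 × 1.78 = 1.05247
MYR→CYN→JLT→MYR: 0.9989 × 0.9935 × 0.8975 = 0.89069
Maximum is MYR→JLT→BRX→MYR at 1.0525; arbitrage exists.

1.0525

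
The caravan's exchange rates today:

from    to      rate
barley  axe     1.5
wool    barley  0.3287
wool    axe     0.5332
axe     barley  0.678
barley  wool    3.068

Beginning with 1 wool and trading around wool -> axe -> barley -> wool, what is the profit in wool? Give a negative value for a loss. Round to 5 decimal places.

1 wool × 0.5332 = 0.5332 axe
0.5332 axe × 0.678 = 0.3615096 barley
0.3615096 barley × 3.068 = 1.1091114528 wool
Net change: 1.1091114528 − 1 = 0.1091114528 wool

0.10911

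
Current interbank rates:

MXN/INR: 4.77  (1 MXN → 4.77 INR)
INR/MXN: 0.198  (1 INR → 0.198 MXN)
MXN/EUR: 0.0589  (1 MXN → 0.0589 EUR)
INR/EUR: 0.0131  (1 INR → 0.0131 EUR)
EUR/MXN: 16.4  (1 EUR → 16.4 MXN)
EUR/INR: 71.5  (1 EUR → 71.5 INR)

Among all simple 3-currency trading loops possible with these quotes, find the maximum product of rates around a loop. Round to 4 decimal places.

INR→EUR→MXN→INR: 0.0131 × 16.4 × 4.77 = 1.02479
INR→MXN→EUR→INR: 0.198 × 0.0589 × 71.5 = 0.83385
Maximum is INR→EUR→MXN→INR at 1.0248; arbitrage exists.

1.0248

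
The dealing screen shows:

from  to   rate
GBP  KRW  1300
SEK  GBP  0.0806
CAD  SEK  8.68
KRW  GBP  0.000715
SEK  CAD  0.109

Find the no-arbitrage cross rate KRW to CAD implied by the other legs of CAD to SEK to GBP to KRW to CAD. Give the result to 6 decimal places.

Known legs of the cycle: 8.68 × 0.0806 × 1300 = 909.4904
For no arbitrage the full-cycle product must be 1, so the missing rate is 1 / 909.4904 ≈ 0.00109952.

0.001100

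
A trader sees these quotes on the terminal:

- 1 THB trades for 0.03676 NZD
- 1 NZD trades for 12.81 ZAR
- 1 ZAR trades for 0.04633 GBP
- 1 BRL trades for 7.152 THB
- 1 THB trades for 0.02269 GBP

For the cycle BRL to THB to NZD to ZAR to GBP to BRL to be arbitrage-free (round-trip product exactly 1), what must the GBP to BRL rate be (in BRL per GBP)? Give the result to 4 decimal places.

6.4089

Known legs of the cycle: 7.152 × 0.03676 × 12.81 × 0.04633 = 0.156032274194496
For no arbitrage the full-cycle product must be 1, so the missing rate is 1 / 0.156032274194496 ≈ 6.408930.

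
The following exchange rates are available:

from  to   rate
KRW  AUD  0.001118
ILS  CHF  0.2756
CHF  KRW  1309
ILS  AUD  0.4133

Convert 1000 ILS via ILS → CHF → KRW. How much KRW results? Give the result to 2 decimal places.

360760.40

1000 ILS × 0.2756 = 275.6 CHF
275.6 CHF × 1309 = 360760.4 KRW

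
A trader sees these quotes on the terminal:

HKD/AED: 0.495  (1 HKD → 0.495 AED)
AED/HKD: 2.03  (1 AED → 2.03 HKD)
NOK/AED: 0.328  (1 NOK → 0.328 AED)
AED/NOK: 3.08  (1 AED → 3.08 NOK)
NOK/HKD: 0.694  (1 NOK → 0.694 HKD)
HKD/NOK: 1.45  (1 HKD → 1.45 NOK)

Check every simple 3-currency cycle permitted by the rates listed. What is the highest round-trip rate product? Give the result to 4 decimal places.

1.0581

HKD→AED→NOK→HKD: 0.495 × 3.08 × 0.694 = 1.05807
HKD→NOK→AED→HKD: 1.45 × 0.328 × 2.03 = 0.96547
Maximum is HKD→AED→NOK→HKD at 1.0581; arbitrage exists.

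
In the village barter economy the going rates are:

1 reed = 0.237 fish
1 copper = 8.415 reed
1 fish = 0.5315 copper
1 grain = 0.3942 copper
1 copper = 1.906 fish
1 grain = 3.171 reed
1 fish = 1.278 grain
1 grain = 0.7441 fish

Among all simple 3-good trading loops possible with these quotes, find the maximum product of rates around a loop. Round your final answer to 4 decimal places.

reed→fish→copper→reed: 0.237 × 0.5315 × 8.415 = 1.06000
reed→fish→grain→reed: 0.237 × 1.278 × 3.171 = 0.96045
fish→grain→copper→fish: 1.278 × 0.3942 × 1.906 = 0.96022
Maximum is reed→fish→copper→reed at 1.0600; arbitrage exists.

1.0600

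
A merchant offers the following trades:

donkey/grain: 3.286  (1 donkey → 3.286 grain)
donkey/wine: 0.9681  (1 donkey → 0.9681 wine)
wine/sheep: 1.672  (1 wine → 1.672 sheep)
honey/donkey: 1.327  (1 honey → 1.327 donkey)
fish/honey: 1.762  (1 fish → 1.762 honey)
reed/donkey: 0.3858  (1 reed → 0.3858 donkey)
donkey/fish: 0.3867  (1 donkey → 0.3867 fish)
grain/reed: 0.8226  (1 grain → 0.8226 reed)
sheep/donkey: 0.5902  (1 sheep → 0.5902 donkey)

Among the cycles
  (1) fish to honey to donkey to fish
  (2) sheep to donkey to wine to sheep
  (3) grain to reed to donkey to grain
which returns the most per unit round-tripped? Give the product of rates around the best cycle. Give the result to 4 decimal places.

1.0428

(1) 1.762 × 1.327 × 0.3867 = 0.90417
(2) 0.5902 × 0.9681 × 1.672 = 0.95534
(3) 0.8226 × 0.3858 × 3.286 = 1.04284
Highest is cycle (3) at 1.0428 (>1, arbitrage).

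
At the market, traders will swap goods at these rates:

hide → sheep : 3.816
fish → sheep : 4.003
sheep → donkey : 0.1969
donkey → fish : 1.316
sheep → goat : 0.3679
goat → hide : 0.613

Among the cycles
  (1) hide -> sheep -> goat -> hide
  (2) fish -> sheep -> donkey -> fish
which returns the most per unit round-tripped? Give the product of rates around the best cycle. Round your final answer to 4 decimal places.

(1) 3.816 × 0.3679 × 0.613 = 0.86059
(2) 4.003 × 0.1969 × 1.316 = 1.03726
Highest is cycle (2) at 1.0373 (>1, arbitrage).

1.0373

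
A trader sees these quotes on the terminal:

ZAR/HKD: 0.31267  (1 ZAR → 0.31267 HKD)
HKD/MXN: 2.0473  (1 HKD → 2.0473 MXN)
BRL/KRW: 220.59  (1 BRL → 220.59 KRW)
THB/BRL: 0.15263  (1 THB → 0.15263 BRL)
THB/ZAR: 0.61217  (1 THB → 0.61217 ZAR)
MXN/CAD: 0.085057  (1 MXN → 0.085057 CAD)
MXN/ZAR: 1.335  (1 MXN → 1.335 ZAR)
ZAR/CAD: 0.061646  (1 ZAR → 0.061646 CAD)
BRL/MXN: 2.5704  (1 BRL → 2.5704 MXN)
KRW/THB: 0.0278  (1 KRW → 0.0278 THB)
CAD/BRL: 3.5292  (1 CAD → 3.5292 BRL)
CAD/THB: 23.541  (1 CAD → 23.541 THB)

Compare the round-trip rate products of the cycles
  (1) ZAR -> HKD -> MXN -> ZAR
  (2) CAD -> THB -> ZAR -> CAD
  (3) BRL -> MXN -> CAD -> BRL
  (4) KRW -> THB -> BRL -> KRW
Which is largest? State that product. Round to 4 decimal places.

0.9360

(1) 0.31267 × 2.0473 × 1.335 = 0.85457
(2) 23.541 × 0.61217 × 0.061646 = 0.88839
(3) 2.5704 × 0.085057 × 3.5292 = 0.77159
(4) 0.0278 × 0.15263 × 220.59 = 0.93599
Highest is cycle (4) at 0.9360 (≤1, no arbitrage).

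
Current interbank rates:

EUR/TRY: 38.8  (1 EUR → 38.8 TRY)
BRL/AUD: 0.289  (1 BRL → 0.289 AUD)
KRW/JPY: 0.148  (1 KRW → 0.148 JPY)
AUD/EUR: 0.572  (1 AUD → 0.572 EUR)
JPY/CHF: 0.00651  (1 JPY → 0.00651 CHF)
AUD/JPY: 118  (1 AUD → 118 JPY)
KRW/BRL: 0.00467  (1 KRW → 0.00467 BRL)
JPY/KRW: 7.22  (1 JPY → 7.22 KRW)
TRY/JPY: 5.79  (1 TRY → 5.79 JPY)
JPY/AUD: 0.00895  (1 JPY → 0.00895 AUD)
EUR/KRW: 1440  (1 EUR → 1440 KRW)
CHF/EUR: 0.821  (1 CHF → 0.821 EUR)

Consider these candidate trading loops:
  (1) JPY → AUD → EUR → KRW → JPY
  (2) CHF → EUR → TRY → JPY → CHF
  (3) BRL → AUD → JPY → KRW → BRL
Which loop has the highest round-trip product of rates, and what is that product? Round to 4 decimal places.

(1) 0.00895 × 0.572 × 1440 × 0.148 = 1.09105
(2) 0.821 × 38.8 × 5.79 × 0.00651 = 1.20070
(3) 0.289 × 118 × 7.22 × 0.00467 = 1.14983
Highest is cycle (2) at 1.2007 (>1, arbitrage).

1.2007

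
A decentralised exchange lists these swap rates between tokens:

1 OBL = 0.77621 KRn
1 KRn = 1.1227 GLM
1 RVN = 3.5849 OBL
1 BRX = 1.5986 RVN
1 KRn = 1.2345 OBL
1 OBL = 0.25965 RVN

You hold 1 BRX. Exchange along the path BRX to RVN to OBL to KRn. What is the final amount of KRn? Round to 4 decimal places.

4.4483

1 BRX × 1.5986 = 1.5986 RVN
1.5986 RVN × 3.5849 = 5.73082114 OBL
5.73082114 OBL × 0.77621 = 4.4483206770794 KRn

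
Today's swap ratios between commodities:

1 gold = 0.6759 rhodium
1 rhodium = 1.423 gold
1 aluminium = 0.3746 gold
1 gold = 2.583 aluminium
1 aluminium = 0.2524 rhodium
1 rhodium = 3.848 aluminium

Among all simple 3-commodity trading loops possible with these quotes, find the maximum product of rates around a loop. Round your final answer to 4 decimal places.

0.9743

aluminium→gold→rhodium→aluminium: 0.3746 × 0.6759 × 3.848 = 0.97428
aluminium→rhodium→gold→aluminium: 0.2524 × 1.423 × 2.583 = 0.92772
Maximum is aluminium→gold→rhodium→aluminium at 0.9743; no arbitrage — every cycle loses value.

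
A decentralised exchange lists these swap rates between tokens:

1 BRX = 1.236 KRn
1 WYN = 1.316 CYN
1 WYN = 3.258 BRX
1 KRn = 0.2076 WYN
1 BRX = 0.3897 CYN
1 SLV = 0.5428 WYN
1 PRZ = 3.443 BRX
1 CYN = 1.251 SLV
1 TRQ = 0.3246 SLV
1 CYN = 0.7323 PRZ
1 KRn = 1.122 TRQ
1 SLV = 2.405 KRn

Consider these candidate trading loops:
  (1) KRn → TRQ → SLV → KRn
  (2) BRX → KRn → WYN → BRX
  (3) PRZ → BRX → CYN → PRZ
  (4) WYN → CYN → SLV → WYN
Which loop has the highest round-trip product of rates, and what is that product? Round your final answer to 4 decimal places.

(1) 1.122 × 0.3246 × 2.405 = 0.87590
(2) 1.236 × 0.2076 × 3.258 = 0.83598
(3) 3.443 × 0.3897 × 0.7323 = 0.98255
(4) 1.316 × 1.251 × 0.5428 = 0.89362
Highest is cycle (3) at 0.9826 (≤1, no arbitrage).

0.9826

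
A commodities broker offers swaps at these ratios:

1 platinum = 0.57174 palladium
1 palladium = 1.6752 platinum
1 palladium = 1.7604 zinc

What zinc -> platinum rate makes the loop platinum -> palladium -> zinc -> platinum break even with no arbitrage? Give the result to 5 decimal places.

Known legs of the cycle: 0.57174 × 1.7604 = 1.006491096
For no arbitrage the full-cycle product must be 1, so the missing rate is 1 / 1.006491096 ≈ 0.9935508.

0.99355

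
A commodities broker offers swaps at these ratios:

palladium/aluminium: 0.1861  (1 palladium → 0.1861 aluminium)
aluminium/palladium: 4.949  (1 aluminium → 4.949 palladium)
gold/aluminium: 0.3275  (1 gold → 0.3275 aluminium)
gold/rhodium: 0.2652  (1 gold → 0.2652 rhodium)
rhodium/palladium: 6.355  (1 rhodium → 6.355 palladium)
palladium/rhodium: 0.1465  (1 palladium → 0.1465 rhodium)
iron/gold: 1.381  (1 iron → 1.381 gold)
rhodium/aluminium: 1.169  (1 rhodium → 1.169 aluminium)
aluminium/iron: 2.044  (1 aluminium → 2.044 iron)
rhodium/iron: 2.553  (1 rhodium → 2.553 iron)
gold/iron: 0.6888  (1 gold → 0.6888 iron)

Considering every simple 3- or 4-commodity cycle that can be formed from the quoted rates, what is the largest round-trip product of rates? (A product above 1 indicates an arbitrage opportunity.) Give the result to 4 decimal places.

gold→rhodium→iron→gold: 0.2652 × 2.553 × 1.381 = 0.93501
gold→aluminium→iron→gold: 0.3275 × 2.044 × 1.381 = 0.92446
gold→rhodium→aluminium→iron→gold: 0.2652 × 1.169 × 2.044 × 1.381 = 0.87511
palladium→rhodium→aluminium→palladium: 0.1465 × 1.169 × 4.949 = 0.84756
Maximum is gold→rhodium→iron→gold at 0.9350; no arbitrage — every cycle loses value.

0.9350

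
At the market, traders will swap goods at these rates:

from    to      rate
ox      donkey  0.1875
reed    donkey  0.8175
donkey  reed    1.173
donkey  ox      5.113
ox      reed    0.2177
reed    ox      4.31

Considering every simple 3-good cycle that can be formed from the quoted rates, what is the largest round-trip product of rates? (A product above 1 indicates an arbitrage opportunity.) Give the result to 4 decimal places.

0.9479

reed→ox→donkey→reed: 4.31 × 0.1875 × 1.173 = 0.94793
reed→donkey→ox→reed: 0.8175 × 5.113 × 0.2177 = 0.90996
Maximum is reed→ox→donkey→reed at 0.9479; no arbitrage — every cycle loses value.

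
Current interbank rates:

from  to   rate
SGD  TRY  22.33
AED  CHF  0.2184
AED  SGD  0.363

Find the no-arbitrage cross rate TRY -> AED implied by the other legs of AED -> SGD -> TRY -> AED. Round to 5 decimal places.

Known legs of the cycle: 0.363 × 22.33 = 8.10579
For no arbitrage the full-cycle product must be 1, so the missing rate is 1 / 8.10579 ≈ 0.1233686.

0.12337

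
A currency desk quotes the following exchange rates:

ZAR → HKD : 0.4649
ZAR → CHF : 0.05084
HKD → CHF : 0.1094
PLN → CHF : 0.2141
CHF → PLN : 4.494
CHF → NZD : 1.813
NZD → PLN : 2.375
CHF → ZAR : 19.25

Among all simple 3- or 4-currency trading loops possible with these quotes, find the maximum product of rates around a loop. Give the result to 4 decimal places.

0.9791

CHF→ZAR→HKD→CHF: 19.25 × 0.4649 × 0.1094 = 0.97906
CHF→NZD→PLN→CHF: 1.813 × 2.375 × 0.2141 = 0.92189
Maximum is CHF→ZAR→HKD→CHF at 0.9791; no arbitrage — every cycle loses value.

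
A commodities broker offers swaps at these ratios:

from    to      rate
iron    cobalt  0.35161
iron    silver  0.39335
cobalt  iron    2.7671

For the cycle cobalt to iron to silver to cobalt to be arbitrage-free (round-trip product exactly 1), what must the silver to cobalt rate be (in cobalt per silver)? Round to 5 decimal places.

0.91875

Known legs of the cycle: 2.7671 × 0.39335 = 1.088438785
For no arbitrage the full-cycle product must be 1, so the missing rate is 1 / 1.088438785 ≈ 0.9187471.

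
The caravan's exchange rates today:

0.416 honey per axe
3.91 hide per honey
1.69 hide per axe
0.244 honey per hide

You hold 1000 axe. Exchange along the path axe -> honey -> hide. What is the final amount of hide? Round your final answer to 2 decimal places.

1626.56

1000 axe × 0.416 = 416 honey
416 honey × 3.91 = 1626.56 hide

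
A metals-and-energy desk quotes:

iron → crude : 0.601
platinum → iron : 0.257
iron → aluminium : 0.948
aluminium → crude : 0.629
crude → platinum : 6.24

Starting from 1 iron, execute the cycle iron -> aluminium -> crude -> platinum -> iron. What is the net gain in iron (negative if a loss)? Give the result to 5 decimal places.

-0.04374

1 iron × 0.948 = 0.948 aluminium
0.948 aluminium × 0.629 = 0.596292 crude
0.596292 crude × 6.24 = 3.72086208 platinum
3.72086208 platinum × 0.257 = 0.95626155456 iron
Net change: 0.95626155456 − 1 = -0.04373844544 iron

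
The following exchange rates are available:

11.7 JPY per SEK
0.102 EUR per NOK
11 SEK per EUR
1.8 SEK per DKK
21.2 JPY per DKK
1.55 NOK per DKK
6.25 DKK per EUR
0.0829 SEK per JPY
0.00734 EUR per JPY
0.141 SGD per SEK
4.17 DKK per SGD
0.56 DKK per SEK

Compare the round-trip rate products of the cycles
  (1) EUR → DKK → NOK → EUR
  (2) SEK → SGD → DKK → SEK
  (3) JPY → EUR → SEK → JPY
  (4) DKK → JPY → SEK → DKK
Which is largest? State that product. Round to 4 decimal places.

(1) 6.25 × 1.55 × 0.102 = 0.98813
(2) 0.141 × 4.17 × 1.8 = 1.05835
(3) 0.00734 × 11 × 11.7 = 0.94466
(4) 21.2 × 0.0829 × 0.56 = 0.98419
Highest is cycle (2) at 1.0583 (>1, arbitrage).

1.0583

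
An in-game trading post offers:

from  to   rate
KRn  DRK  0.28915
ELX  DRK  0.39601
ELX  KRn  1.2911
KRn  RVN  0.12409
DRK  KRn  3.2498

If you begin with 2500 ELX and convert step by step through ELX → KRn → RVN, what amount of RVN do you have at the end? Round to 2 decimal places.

400.53

2500 ELX × 1.2911 = 3227.75 KRn
3227.75 KRn × 0.12409 = 400.5314975 RVN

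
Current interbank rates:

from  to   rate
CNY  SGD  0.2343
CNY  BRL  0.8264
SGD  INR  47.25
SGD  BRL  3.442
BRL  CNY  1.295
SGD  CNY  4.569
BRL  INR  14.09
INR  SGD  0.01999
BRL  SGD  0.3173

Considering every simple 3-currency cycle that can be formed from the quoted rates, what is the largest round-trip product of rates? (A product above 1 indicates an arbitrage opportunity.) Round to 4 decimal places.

1.1981

SGD→CNY→BRL→SGD: 4.569 × 0.8264 × 0.3173 = 1.19807
SGD→BRL→CNY→SGD: 3.442 × 1.295 × 0.2343 = 1.04437
SGD→BRL→INR→SGD: 3.442 × 14.09 × 0.01999 = 0.96947
Maximum is SGD→CNY→BRL→SGD at 1.1981; arbitrage exists.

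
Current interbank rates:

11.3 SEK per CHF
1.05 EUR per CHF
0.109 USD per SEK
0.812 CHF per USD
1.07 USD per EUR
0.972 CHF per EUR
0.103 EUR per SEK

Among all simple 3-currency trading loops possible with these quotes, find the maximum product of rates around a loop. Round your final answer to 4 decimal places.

1.1313

EUR→CHF→SEK→EUR: 0.972 × 11.3 × 0.103 = 1.13131
SEK→USD→CHF→SEK: 0.109 × 0.812 × 11.3 = 1.00014
EUR→USD→CHF→EUR: 1.07 × 0.812 × 1.05 = 0.91228
Maximum is EUR→CHF→SEK→EUR at 1.1313; arbitrage exists.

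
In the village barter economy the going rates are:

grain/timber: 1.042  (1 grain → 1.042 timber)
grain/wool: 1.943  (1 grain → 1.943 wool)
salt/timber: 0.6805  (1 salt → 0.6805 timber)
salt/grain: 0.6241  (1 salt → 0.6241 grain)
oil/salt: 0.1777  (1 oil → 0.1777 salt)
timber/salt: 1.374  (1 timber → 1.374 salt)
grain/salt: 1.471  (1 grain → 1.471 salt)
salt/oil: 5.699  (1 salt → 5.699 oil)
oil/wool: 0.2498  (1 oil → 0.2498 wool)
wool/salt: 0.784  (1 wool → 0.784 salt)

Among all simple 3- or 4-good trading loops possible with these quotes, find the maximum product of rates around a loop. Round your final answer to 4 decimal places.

1.1161

oil→wool→salt→oil: 0.2498 × 0.784 × 5.699 = 1.11611
salt→grain→wool→salt: 0.6241 × 1.943 × 0.784 = 0.95070
salt→grain→timber→salt: 0.6241 × 1.042 × 1.374 = 0.89353
Maximum is oil→wool→salt→oil at 1.1161; arbitrage exists.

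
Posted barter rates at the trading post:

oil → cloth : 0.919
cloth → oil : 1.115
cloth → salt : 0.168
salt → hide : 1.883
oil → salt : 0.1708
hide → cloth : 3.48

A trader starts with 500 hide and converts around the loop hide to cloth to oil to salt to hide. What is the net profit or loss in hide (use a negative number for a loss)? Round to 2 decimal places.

123.97

500 hide × 3.48 = 1740 cloth
1740 cloth × 1.115 = 1940.1 oil
1940.1 oil × 0.1708 = 331.36908 salt
331.36908 salt × 1.883 = 623.96797764 hide
Net change: 623.96797764 − 500 = 123.96797764 hide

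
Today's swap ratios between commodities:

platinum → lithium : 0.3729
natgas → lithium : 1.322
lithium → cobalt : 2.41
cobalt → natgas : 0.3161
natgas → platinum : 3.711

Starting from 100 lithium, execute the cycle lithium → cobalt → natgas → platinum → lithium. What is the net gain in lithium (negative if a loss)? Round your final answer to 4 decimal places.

5.4205

100 lithium × 2.41 = 241 cobalt
241 cobalt × 0.3161 = 76.1801 natgas
76.1801 natgas × 3.711 = 282.7043511 platinum
282.7043511 platinum × 0.3729 = 105.42045252519 lithium
Net change: 105.42045252519 − 100 = 5.42045252519 lithium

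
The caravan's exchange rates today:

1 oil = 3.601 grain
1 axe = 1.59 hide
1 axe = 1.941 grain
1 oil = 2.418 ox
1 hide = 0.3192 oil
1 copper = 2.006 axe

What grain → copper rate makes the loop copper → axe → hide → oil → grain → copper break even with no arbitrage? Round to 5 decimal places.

Known legs of the cycle: 2.006 × 1.59 × 0.3192 × 3.601 = 3.666182305968
For no arbitrage the full-cycle product must be 1, so the missing rate is 1 / 3.666182305968 ≈ 0.2727633.

0.27276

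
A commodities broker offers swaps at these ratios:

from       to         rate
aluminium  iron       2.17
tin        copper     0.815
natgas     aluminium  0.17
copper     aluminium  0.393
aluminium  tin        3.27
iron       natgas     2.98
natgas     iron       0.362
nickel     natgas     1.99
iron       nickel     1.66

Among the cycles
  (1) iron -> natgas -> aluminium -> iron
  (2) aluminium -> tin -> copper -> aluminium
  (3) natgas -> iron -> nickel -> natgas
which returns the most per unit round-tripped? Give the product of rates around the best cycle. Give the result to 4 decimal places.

1.1958

(1) 2.98 × 0.17 × 2.17 = 1.09932
(2) 3.27 × 0.815 × 0.393 = 1.04736
(3) 0.362 × 1.66 × 1.99 = 1.19583
Highest is cycle (3) at 1.1958 (>1, arbitrage).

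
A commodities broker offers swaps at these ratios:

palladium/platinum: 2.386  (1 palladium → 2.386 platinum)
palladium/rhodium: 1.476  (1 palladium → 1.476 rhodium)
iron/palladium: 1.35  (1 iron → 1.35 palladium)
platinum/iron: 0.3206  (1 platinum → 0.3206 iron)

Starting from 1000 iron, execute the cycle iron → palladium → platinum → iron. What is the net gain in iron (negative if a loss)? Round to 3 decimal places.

32.685

1000 iron × 1.35 = 1350 palladium
1350 palladium × 2.386 = 3221.1 platinum
3221.1 platinum × 0.3206 = 1032.68466 iron
Net change: 1032.68466 − 1000 = 32.68466 iron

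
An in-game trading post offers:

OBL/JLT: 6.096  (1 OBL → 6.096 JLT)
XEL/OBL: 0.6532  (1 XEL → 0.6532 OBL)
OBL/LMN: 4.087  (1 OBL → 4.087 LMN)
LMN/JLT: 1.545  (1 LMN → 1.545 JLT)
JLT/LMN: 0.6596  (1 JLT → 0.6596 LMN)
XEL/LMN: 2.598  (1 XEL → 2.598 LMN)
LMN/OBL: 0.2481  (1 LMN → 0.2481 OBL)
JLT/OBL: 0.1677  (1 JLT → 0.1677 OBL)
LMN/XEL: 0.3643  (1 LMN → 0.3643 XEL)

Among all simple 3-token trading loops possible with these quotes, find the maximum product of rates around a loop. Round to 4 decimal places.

LMN→JLT→OBL→LMN: 1.545 × 0.1677 × 4.087 = 1.05893
LMN→OBL→JLT→LMN: 0.2481 × 6.096 × 0.6596 = 0.99759
LMN→XEL→OBL→LMN: 0.3643 × 0.6532 × 4.087 = 0.97255
Maximum is LMN→JLT→OBL→LMN at 1.0589; arbitrage exists.

1.0589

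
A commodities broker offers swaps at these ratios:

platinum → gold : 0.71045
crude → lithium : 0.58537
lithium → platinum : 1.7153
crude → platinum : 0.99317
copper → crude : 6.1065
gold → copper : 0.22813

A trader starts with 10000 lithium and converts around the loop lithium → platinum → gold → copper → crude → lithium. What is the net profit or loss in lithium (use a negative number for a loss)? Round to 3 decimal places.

-62.461

10000 lithium × 1.7153 = 17153 platinum
17153 platinum × 0.71045 = 12186.34885 gold
12186.34885 gold × 0.22813 = 2780.0717631505 copper
2780.0717631505 copper × 6.1065 = 16976.50822167852825 crude
16976.50822167852825 crude × 0.58537 = 9937.5386177239600817025 lithium
Net change: 9937.5386177239600817025 − 10000 = -62.4613822760399182975 lithium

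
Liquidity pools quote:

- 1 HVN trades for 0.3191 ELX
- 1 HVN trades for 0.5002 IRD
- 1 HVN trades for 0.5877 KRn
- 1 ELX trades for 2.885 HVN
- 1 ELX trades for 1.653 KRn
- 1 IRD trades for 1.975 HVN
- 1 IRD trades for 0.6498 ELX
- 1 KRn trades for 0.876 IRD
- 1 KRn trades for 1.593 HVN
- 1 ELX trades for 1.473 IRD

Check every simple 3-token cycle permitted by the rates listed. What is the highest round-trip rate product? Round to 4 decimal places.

IRD→HVN→KRn→IRD: 1.975 × 0.5877 × 0.876 = 1.01678
ELX→KRn→IRD→ELX: 1.653 × 0.876 × 0.6498 = 0.94093
ELX→HVN→IRD→ELX: 2.885 × 0.5002 × 0.6498 = 0.93771
ELX→IRD→HVN→ELX: 1.473 × 1.975 × 0.3191 = 0.92832
ELX→KRn→HVN→ELX: 1.653 × 1.593 × 0.3191 = 0.84026
Maximum is IRD→HVN→KRn→IRD at 1.0168; arbitrage exists.

1.0168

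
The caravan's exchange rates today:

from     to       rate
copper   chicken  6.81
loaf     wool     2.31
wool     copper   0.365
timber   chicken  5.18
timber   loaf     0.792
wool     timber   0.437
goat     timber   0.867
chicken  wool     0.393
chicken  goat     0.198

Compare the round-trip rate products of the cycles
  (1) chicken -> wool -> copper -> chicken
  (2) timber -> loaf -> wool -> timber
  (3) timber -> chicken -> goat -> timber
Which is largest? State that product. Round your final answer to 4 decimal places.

0.9769

(1) 0.393 × 0.365 × 6.81 = 0.97686
(2) 0.792 × 2.31 × 0.437 = 0.79950
(3) 5.18 × 0.198 × 0.867 = 0.88923
Highest is cycle (1) at 0.9769 (≤1, no arbitrage).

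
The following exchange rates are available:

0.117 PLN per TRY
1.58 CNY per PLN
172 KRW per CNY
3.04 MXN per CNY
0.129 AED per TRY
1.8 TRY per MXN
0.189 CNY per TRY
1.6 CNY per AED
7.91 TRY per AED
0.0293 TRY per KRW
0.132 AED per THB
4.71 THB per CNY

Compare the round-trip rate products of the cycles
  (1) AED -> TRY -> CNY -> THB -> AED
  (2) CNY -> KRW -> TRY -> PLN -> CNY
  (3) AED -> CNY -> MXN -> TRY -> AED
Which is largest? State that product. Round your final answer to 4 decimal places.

1.1294

(1) 7.91 × 0.189 × 4.71 × 0.132 = 0.92947
(2) 172 × 0.0293 × 0.117 × 1.58 = 0.93162
(3) 1.6 × 3.04 × 1.8 × 0.129 = 1.12942
Highest is cycle (3) at 1.1294 (>1, arbitrage).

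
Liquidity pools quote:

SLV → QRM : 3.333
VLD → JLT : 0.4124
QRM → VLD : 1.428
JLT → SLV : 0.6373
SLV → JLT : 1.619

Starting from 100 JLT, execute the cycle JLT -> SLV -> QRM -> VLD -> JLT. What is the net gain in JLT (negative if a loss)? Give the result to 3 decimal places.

25.091

100 JLT × 0.6373 = 63.73 SLV
63.73 SLV × 3.333 = 212.41209 QRM
212.41209 QRM × 1.428 = 303.32446452 VLD
303.32446452 VLD × 0.4124 = 125.091009168048 JLT
Net change: 125.091009168048 − 100 = 25.091009168048 JLT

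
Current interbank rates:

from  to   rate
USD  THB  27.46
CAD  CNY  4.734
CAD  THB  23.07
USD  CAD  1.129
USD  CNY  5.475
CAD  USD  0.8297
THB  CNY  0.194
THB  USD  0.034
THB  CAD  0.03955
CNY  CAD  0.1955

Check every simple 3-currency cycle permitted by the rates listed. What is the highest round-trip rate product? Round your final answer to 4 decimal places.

0.9011

USD→THB→CAD→USD: 27.46 × 0.03955 × 0.8297 = 0.90109
USD→CNY→CAD→USD: 5.475 × 0.1955 × 0.8297 = 0.88808
USD→CAD→THB→USD: 1.129 × 23.07 × 0.034 = 0.88557
CNY→CAD→THB→CNY: 0.1955 × 23.07 × 0.194 = 0.87498
Maximum is USD→THB→CAD→USD at 0.9011; no arbitrage — every cycle loses value.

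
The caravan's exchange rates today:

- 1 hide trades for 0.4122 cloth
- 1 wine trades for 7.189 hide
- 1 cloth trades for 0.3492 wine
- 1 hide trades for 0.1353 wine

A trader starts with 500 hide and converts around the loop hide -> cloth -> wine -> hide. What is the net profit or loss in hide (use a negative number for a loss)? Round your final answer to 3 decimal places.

17.393

500 hide × 0.4122 = 206.1 cloth
206.1 cloth × 0.3492 = 71.97012 wine
71.97012 wine × 7.189 = 517.39319268 hide
Net change: 517.39319268 − 500 = 17.39319268 hide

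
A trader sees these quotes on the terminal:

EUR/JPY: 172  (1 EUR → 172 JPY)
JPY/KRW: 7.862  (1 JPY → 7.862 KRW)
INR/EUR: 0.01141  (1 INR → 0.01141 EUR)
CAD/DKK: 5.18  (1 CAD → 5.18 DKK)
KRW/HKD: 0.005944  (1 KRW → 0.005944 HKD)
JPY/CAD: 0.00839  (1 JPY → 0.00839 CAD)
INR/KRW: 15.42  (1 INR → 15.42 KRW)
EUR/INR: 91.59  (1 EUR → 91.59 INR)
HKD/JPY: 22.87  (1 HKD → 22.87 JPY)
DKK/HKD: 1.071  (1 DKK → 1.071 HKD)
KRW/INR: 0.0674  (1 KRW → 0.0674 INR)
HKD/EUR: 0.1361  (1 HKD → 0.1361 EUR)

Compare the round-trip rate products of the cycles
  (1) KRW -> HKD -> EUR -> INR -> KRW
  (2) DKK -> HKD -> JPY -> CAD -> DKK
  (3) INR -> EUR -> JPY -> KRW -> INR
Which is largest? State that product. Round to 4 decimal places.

(1) 0.005944 × 0.1361 × 91.59 × 15.42 = 1.14253
(2) 1.071 × 22.87 × 0.00839 × 5.18 = 1.06450
(3) 0.01141 × 172 × 7.862 × 0.0674 = 1.03994
Highest is cycle (1) at 1.1425 (>1, arbitrage).

1.1425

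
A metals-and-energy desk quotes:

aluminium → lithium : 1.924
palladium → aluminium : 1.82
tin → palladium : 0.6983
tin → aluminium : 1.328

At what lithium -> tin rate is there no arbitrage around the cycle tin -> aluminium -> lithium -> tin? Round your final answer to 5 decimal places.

Known legs of the cycle: 1.328 × 1.924 = 2.555072
For no arbitrage the full-cycle product must be 1, so the missing rate is 1 / 2.555072 ≈ 0.3913784.

0.39138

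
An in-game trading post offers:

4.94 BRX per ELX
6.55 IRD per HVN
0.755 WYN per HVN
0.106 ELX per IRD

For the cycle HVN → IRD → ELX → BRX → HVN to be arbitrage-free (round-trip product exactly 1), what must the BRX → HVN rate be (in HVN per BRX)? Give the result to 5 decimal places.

0.29156

Known legs of the cycle: 6.55 × 0.106 × 4.94 = 3.429842
For no arbitrage the full-cycle product must be 1, so the missing rate is 1 / 3.429842 ≈ 0.2915586.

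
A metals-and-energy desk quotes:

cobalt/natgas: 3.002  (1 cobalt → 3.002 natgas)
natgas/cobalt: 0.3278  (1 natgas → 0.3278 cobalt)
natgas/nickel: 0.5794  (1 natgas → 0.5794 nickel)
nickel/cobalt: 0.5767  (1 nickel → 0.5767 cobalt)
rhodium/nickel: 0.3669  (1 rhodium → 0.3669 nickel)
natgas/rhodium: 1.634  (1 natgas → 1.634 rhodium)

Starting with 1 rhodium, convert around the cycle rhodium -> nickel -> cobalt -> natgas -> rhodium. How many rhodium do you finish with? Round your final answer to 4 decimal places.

1 rhodium × 0.3669 = 0.3669 nickel
0.3669 nickel × 0.5767 = 0.21159123 cobalt
0.21159123 cobalt × 3.002 = 0.63519687246 natgas
0.63519687246 natgas × 1.634 = 1.03791168959964 rhodium

1.0379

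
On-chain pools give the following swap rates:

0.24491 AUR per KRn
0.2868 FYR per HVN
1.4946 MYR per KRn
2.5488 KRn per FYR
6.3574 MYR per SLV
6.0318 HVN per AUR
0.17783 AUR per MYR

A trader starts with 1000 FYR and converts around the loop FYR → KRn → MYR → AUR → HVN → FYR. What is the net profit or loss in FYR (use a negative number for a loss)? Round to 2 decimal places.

1000 FYR × 2.5488 = 2548.8 KRn
2548.8 KRn × 1.4946 = 3809.43648 MYR
3809.43648 MYR × 0.17783 = 677.4320892384 AUR
677.4320892384 AUR × 6.0318 = 4086.13487586818112 HVN
4086.13487586818112 HVN × 0.2868 = 1171.903482398994345216 FYR
Net change: 1171.903482398994345216 − 1000 = 171.903482398994345216 FYR

171.90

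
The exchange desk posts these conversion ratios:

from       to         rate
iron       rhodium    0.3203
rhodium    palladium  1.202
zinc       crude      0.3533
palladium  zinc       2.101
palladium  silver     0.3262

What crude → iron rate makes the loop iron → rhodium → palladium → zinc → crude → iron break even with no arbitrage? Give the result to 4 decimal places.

3.4992

Known legs of the cycle: 0.3203 × 1.202 × 2.101 × 0.3533 = 0.28577951586998
For no arbitrage the full-cycle product must be 1, so the missing rate is 1 / 0.28577951586998 ≈ 3.499201.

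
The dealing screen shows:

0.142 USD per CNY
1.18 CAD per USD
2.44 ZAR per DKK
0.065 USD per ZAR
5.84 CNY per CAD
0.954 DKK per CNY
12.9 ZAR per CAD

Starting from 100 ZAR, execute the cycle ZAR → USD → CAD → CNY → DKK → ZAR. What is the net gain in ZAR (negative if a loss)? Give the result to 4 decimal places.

100 ZAR × 0.065 = 6.5 USD
6.5 USD × 1.18 = 7.67 CAD
7.67 CAD × 5.84 = 44.7928 CNY
44.7928 CNY × 0.954 = 42.7323312 DKK
42.7323312 DKK × 2.44 = 104.266888128 ZAR
Net change: 104.266888128 − 100 = 4.266888128 ZAR

4.2669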